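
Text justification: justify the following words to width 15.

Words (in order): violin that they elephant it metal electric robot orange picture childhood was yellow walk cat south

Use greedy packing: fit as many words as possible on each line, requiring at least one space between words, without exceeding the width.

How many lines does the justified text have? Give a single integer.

Answer: 8

Derivation:
Line 1: ['violin', 'that'] (min_width=11, slack=4)
Line 2: ['they', 'elephant'] (min_width=13, slack=2)
Line 3: ['it', 'metal'] (min_width=8, slack=7)
Line 4: ['electric', 'robot'] (min_width=14, slack=1)
Line 5: ['orange', 'picture'] (min_width=14, slack=1)
Line 6: ['childhood', 'was'] (min_width=13, slack=2)
Line 7: ['yellow', 'walk', 'cat'] (min_width=15, slack=0)
Line 8: ['south'] (min_width=5, slack=10)
Total lines: 8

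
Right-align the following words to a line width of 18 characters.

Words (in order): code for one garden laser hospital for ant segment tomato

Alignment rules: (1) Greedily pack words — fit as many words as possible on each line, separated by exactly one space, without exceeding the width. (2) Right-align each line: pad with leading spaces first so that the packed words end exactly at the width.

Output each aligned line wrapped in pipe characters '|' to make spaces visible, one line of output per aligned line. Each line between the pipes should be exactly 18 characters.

Answer: |      code for one|
|      garden laser|
|  hospital for ant|
|    segment tomato|

Derivation:
Line 1: ['code', 'for', 'one'] (min_width=12, slack=6)
Line 2: ['garden', 'laser'] (min_width=12, slack=6)
Line 3: ['hospital', 'for', 'ant'] (min_width=16, slack=2)
Line 4: ['segment', 'tomato'] (min_width=14, slack=4)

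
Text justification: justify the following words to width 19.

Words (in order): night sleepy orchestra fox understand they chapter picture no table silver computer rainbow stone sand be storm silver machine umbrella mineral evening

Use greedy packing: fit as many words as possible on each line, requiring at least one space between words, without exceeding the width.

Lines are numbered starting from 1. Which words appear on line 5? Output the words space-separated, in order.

Answer: table silver

Derivation:
Line 1: ['night', 'sleepy'] (min_width=12, slack=7)
Line 2: ['orchestra', 'fox'] (min_width=13, slack=6)
Line 3: ['understand', 'they'] (min_width=15, slack=4)
Line 4: ['chapter', 'picture', 'no'] (min_width=18, slack=1)
Line 5: ['table', 'silver'] (min_width=12, slack=7)
Line 6: ['computer', 'rainbow'] (min_width=16, slack=3)
Line 7: ['stone', 'sand', 'be', 'storm'] (min_width=19, slack=0)
Line 8: ['silver', 'machine'] (min_width=14, slack=5)
Line 9: ['umbrella', 'mineral'] (min_width=16, slack=3)
Line 10: ['evening'] (min_width=7, slack=12)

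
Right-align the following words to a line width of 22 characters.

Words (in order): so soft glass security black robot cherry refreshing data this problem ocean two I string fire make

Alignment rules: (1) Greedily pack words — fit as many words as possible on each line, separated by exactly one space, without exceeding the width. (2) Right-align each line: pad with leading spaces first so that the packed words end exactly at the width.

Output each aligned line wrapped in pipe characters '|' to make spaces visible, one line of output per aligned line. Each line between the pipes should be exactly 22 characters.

Answer: |so soft glass security|
|    black robot cherry|
|  refreshing data this|
|   problem ocean two I|
|      string fire make|

Derivation:
Line 1: ['so', 'soft', 'glass', 'security'] (min_width=22, slack=0)
Line 2: ['black', 'robot', 'cherry'] (min_width=18, slack=4)
Line 3: ['refreshing', 'data', 'this'] (min_width=20, slack=2)
Line 4: ['problem', 'ocean', 'two', 'I'] (min_width=19, slack=3)
Line 5: ['string', 'fire', 'make'] (min_width=16, slack=6)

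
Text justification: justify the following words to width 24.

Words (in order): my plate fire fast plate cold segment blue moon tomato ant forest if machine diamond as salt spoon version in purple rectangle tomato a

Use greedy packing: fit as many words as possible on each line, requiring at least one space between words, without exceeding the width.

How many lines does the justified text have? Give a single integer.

Answer: 6

Derivation:
Line 1: ['my', 'plate', 'fire', 'fast', 'plate'] (min_width=24, slack=0)
Line 2: ['cold', 'segment', 'blue', 'moon'] (min_width=22, slack=2)
Line 3: ['tomato', 'ant', 'forest', 'if'] (min_width=20, slack=4)
Line 4: ['machine', 'diamond', 'as', 'salt'] (min_width=23, slack=1)
Line 5: ['spoon', 'version', 'in', 'purple'] (min_width=23, slack=1)
Line 6: ['rectangle', 'tomato', 'a'] (min_width=18, slack=6)
Total lines: 6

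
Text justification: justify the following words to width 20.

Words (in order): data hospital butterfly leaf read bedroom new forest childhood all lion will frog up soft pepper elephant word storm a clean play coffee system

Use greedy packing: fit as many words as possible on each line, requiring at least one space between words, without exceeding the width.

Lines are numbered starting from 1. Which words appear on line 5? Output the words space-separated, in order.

Line 1: ['data', 'hospital'] (min_width=13, slack=7)
Line 2: ['butterfly', 'leaf', 'read'] (min_width=19, slack=1)
Line 3: ['bedroom', 'new', 'forest'] (min_width=18, slack=2)
Line 4: ['childhood', 'all', 'lion'] (min_width=18, slack=2)
Line 5: ['will', 'frog', 'up', 'soft'] (min_width=17, slack=3)
Line 6: ['pepper', 'elephant', 'word'] (min_width=20, slack=0)
Line 7: ['storm', 'a', 'clean', 'play'] (min_width=18, slack=2)
Line 8: ['coffee', 'system'] (min_width=13, slack=7)

Answer: will frog up soft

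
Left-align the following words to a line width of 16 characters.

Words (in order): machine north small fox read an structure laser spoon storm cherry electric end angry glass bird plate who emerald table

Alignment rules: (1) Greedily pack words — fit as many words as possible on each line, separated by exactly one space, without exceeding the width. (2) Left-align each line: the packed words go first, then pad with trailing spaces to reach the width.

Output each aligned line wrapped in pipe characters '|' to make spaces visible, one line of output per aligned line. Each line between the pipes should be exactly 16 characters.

Line 1: ['machine', 'north'] (min_width=13, slack=3)
Line 2: ['small', 'fox', 'read'] (min_width=14, slack=2)
Line 3: ['an', 'structure'] (min_width=12, slack=4)
Line 4: ['laser', 'spoon'] (min_width=11, slack=5)
Line 5: ['storm', 'cherry'] (min_width=12, slack=4)
Line 6: ['electric', 'end'] (min_width=12, slack=4)
Line 7: ['angry', 'glass', 'bird'] (min_width=16, slack=0)
Line 8: ['plate', 'who'] (min_width=9, slack=7)
Line 9: ['emerald', 'table'] (min_width=13, slack=3)

Answer: |machine north   |
|small fox read  |
|an structure    |
|laser spoon     |
|storm cherry    |
|electric end    |
|angry glass bird|
|plate who       |
|emerald table   |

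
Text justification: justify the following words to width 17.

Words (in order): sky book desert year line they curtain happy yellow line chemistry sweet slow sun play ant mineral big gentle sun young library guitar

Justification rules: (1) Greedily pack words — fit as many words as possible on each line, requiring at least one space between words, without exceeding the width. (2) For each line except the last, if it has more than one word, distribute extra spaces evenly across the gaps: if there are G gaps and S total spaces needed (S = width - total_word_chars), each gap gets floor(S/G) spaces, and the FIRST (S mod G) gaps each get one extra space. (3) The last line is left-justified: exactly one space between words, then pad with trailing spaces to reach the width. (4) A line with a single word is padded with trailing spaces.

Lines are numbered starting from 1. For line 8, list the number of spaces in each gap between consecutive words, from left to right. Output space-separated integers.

Line 1: ['sky', 'book', 'desert'] (min_width=15, slack=2)
Line 2: ['year', 'line', 'they'] (min_width=14, slack=3)
Line 3: ['curtain', 'happy'] (min_width=13, slack=4)
Line 4: ['yellow', 'line'] (min_width=11, slack=6)
Line 5: ['chemistry', 'sweet'] (min_width=15, slack=2)
Line 6: ['slow', 'sun', 'play', 'ant'] (min_width=17, slack=0)
Line 7: ['mineral', 'big'] (min_width=11, slack=6)
Line 8: ['gentle', 'sun', 'young'] (min_width=16, slack=1)
Line 9: ['library', 'guitar'] (min_width=14, slack=3)

Answer: 2 1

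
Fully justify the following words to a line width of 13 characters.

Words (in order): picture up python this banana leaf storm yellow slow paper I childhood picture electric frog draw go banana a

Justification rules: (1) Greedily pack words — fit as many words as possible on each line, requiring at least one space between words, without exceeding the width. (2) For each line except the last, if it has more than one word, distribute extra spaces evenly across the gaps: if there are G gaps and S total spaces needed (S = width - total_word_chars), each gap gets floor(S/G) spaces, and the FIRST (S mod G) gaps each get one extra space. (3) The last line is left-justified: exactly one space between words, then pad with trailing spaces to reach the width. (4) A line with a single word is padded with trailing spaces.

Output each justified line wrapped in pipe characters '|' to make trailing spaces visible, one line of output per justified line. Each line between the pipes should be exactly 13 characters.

Line 1: ['picture', 'up'] (min_width=10, slack=3)
Line 2: ['python', 'this'] (min_width=11, slack=2)
Line 3: ['banana', 'leaf'] (min_width=11, slack=2)
Line 4: ['storm', 'yellow'] (min_width=12, slack=1)
Line 5: ['slow', 'paper', 'I'] (min_width=12, slack=1)
Line 6: ['childhood'] (min_width=9, slack=4)
Line 7: ['picture'] (min_width=7, slack=6)
Line 8: ['electric', 'frog'] (min_width=13, slack=0)
Line 9: ['draw', 'go'] (min_width=7, slack=6)
Line 10: ['banana', 'a'] (min_width=8, slack=5)

Answer: |picture    up|
|python   this|
|banana   leaf|
|storm  yellow|
|slow  paper I|
|childhood    |
|picture      |
|electric frog|
|draw       go|
|banana a     |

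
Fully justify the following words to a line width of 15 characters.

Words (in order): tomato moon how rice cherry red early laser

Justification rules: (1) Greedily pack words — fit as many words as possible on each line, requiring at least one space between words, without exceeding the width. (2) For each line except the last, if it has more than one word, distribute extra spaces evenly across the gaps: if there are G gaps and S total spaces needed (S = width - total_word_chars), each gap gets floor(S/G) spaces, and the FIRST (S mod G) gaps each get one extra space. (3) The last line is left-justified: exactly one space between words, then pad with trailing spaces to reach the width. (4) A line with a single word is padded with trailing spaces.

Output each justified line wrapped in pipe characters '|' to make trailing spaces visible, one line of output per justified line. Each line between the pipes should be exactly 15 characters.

Answer: |tomato moon how|
|rice cherry red|
|early laser    |

Derivation:
Line 1: ['tomato', 'moon', 'how'] (min_width=15, slack=0)
Line 2: ['rice', 'cherry', 'red'] (min_width=15, slack=0)
Line 3: ['early', 'laser'] (min_width=11, slack=4)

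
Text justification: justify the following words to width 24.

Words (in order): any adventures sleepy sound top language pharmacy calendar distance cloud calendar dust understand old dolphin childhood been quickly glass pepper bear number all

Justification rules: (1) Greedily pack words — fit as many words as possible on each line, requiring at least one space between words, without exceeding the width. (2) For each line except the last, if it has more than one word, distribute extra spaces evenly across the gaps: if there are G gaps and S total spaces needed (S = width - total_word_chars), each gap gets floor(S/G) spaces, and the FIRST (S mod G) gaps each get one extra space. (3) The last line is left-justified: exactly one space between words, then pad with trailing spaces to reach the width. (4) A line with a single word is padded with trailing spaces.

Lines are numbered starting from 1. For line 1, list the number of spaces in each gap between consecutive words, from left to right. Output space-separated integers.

Line 1: ['any', 'adventures', 'sleepy'] (min_width=21, slack=3)
Line 2: ['sound', 'top', 'language'] (min_width=18, slack=6)
Line 3: ['pharmacy', 'calendar'] (min_width=17, slack=7)
Line 4: ['distance', 'cloud', 'calendar'] (min_width=23, slack=1)
Line 5: ['dust', 'understand', 'old'] (min_width=19, slack=5)
Line 6: ['dolphin', 'childhood', 'been'] (min_width=22, slack=2)
Line 7: ['quickly', 'glass', 'pepper'] (min_width=20, slack=4)
Line 8: ['bear', 'number', 'all'] (min_width=15, slack=9)

Answer: 3 2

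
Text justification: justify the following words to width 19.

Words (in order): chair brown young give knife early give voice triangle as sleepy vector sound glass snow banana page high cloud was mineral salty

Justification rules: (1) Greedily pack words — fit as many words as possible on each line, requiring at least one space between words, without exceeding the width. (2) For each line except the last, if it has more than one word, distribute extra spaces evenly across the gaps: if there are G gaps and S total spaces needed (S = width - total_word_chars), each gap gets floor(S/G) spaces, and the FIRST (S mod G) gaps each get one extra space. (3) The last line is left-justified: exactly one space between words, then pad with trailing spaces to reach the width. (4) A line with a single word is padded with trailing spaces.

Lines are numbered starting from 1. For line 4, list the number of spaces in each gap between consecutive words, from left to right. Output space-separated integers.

Answer: 3 2

Derivation:
Line 1: ['chair', 'brown', 'young'] (min_width=17, slack=2)
Line 2: ['give', 'knife', 'early'] (min_width=16, slack=3)
Line 3: ['give', 'voice', 'triangle'] (min_width=19, slack=0)
Line 4: ['as', 'sleepy', 'vector'] (min_width=16, slack=3)
Line 5: ['sound', 'glass', 'snow'] (min_width=16, slack=3)
Line 6: ['banana', 'page', 'high'] (min_width=16, slack=3)
Line 7: ['cloud', 'was', 'mineral'] (min_width=17, slack=2)
Line 8: ['salty'] (min_width=5, slack=14)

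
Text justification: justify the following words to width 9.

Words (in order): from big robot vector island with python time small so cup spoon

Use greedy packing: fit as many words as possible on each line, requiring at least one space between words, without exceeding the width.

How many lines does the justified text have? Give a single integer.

Answer: 9

Derivation:
Line 1: ['from', 'big'] (min_width=8, slack=1)
Line 2: ['robot'] (min_width=5, slack=4)
Line 3: ['vector'] (min_width=6, slack=3)
Line 4: ['island'] (min_width=6, slack=3)
Line 5: ['with'] (min_width=4, slack=5)
Line 6: ['python'] (min_width=6, slack=3)
Line 7: ['time'] (min_width=4, slack=5)
Line 8: ['small', 'so'] (min_width=8, slack=1)
Line 9: ['cup', 'spoon'] (min_width=9, slack=0)
Total lines: 9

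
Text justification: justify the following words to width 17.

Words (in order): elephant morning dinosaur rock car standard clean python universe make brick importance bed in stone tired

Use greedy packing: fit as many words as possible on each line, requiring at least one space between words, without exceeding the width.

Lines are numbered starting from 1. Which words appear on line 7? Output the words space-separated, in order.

Line 1: ['elephant', 'morning'] (min_width=16, slack=1)
Line 2: ['dinosaur', 'rock', 'car'] (min_width=17, slack=0)
Line 3: ['standard', 'clean'] (min_width=14, slack=3)
Line 4: ['python', 'universe'] (min_width=15, slack=2)
Line 5: ['make', 'brick'] (min_width=10, slack=7)
Line 6: ['importance', 'bed', 'in'] (min_width=17, slack=0)
Line 7: ['stone', 'tired'] (min_width=11, slack=6)

Answer: stone tired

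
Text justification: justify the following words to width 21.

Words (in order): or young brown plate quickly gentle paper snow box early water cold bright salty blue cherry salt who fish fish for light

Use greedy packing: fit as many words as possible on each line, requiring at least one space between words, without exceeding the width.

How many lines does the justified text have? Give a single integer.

Answer: 6

Derivation:
Line 1: ['or', 'young', 'brown', 'plate'] (min_width=20, slack=1)
Line 2: ['quickly', 'gentle', 'paper'] (min_width=20, slack=1)
Line 3: ['snow', 'box', 'early', 'water'] (min_width=20, slack=1)
Line 4: ['cold', 'bright', 'salty'] (min_width=17, slack=4)
Line 5: ['blue', 'cherry', 'salt', 'who'] (min_width=20, slack=1)
Line 6: ['fish', 'fish', 'for', 'light'] (min_width=19, slack=2)
Total lines: 6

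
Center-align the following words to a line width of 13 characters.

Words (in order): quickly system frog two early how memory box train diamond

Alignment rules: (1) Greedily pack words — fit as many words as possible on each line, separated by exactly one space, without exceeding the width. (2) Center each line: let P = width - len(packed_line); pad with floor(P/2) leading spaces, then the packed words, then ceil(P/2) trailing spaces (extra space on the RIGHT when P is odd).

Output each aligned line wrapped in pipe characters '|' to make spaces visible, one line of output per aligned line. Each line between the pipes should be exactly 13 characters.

Line 1: ['quickly'] (min_width=7, slack=6)
Line 2: ['system', 'frog'] (min_width=11, slack=2)
Line 3: ['two', 'early', 'how'] (min_width=13, slack=0)
Line 4: ['memory', 'box'] (min_width=10, slack=3)
Line 5: ['train', 'diamond'] (min_width=13, slack=0)

Answer: |   quickly   |
| system frog |
|two early how|
| memory box  |
|train diamond|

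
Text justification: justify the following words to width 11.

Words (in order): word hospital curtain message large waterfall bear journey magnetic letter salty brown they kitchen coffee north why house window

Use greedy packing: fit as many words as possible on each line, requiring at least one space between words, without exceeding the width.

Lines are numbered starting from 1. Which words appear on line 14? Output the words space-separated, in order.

Answer: coffee

Derivation:
Line 1: ['word'] (min_width=4, slack=7)
Line 2: ['hospital'] (min_width=8, slack=3)
Line 3: ['curtain'] (min_width=7, slack=4)
Line 4: ['message'] (min_width=7, slack=4)
Line 5: ['large'] (min_width=5, slack=6)
Line 6: ['waterfall'] (min_width=9, slack=2)
Line 7: ['bear'] (min_width=4, slack=7)
Line 8: ['journey'] (min_width=7, slack=4)
Line 9: ['magnetic'] (min_width=8, slack=3)
Line 10: ['letter'] (min_width=6, slack=5)
Line 11: ['salty', 'brown'] (min_width=11, slack=0)
Line 12: ['they'] (min_width=4, slack=7)
Line 13: ['kitchen'] (min_width=7, slack=4)
Line 14: ['coffee'] (min_width=6, slack=5)
Line 15: ['north', 'why'] (min_width=9, slack=2)
Line 16: ['house'] (min_width=5, slack=6)
Line 17: ['window'] (min_width=6, slack=5)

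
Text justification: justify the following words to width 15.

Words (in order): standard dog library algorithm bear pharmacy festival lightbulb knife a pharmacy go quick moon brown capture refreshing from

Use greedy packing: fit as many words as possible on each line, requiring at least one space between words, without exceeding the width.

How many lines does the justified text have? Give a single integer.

Line 1: ['standard', 'dog'] (min_width=12, slack=3)
Line 2: ['library'] (min_width=7, slack=8)
Line 3: ['algorithm', 'bear'] (min_width=14, slack=1)
Line 4: ['pharmacy'] (min_width=8, slack=7)
Line 5: ['festival'] (min_width=8, slack=7)
Line 6: ['lightbulb', 'knife'] (min_width=15, slack=0)
Line 7: ['a', 'pharmacy', 'go'] (min_width=13, slack=2)
Line 8: ['quick', 'moon'] (min_width=10, slack=5)
Line 9: ['brown', 'capture'] (min_width=13, slack=2)
Line 10: ['refreshing', 'from'] (min_width=15, slack=0)
Total lines: 10

Answer: 10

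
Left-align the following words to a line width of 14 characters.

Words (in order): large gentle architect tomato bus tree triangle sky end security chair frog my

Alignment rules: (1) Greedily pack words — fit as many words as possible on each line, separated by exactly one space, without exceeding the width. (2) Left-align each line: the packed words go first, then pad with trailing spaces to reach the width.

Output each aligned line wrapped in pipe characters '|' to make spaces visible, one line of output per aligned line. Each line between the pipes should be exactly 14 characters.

Answer: |large gentle  |
|architect     |
|tomato bus    |
|tree triangle |
|sky end       |
|security chair|
|frog my       |

Derivation:
Line 1: ['large', 'gentle'] (min_width=12, slack=2)
Line 2: ['architect'] (min_width=9, slack=5)
Line 3: ['tomato', 'bus'] (min_width=10, slack=4)
Line 4: ['tree', 'triangle'] (min_width=13, slack=1)
Line 5: ['sky', 'end'] (min_width=7, slack=7)
Line 6: ['security', 'chair'] (min_width=14, slack=0)
Line 7: ['frog', 'my'] (min_width=7, slack=7)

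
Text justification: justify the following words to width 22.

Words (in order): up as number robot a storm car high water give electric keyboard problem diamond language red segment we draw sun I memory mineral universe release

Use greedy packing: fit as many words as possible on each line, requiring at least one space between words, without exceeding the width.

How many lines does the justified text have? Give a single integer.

Answer: 8

Derivation:
Line 1: ['up', 'as', 'number', 'robot', 'a'] (min_width=20, slack=2)
Line 2: ['storm', 'car', 'high', 'water'] (min_width=20, slack=2)
Line 3: ['give', 'electric', 'keyboard'] (min_width=22, slack=0)
Line 4: ['problem', 'diamond'] (min_width=15, slack=7)
Line 5: ['language', 'red', 'segment'] (min_width=20, slack=2)
Line 6: ['we', 'draw', 'sun', 'I', 'memory'] (min_width=20, slack=2)
Line 7: ['mineral', 'universe'] (min_width=16, slack=6)
Line 8: ['release'] (min_width=7, slack=15)
Total lines: 8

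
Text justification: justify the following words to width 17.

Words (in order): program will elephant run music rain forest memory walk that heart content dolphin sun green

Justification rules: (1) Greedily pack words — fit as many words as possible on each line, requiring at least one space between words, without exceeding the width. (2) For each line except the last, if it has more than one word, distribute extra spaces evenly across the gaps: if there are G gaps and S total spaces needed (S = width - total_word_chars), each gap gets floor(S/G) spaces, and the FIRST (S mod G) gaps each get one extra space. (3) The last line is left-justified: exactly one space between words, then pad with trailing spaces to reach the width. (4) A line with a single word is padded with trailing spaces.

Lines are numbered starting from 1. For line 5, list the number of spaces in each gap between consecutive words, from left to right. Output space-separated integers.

Answer: 5

Derivation:
Line 1: ['program', 'will'] (min_width=12, slack=5)
Line 2: ['elephant', 'run'] (min_width=12, slack=5)
Line 3: ['music', 'rain', 'forest'] (min_width=17, slack=0)
Line 4: ['memory', 'walk', 'that'] (min_width=16, slack=1)
Line 5: ['heart', 'content'] (min_width=13, slack=4)
Line 6: ['dolphin', 'sun', 'green'] (min_width=17, slack=0)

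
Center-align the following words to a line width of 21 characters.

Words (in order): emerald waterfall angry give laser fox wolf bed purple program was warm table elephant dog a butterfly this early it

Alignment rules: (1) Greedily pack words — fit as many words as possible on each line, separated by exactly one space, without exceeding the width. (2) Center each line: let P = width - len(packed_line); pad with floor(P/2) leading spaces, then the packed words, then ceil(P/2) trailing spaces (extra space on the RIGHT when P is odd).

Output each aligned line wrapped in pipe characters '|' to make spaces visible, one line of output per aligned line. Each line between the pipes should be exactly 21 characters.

Line 1: ['emerald', 'waterfall'] (min_width=17, slack=4)
Line 2: ['angry', 'give', 'laser', 'fox'] (min_width=20, slack=1)
Line 3: ['wolf', 'bed', 'purple'] (min_width=15, slack=6)
Line 4: ['program', 'was', 'warm'] (min_width=16, slack=5)
Line 5: ['table', 'elephant', 'dog', 'a'] (min_width=20, slack=1)
Line 6: ['butterfly', 'this', 'early'] (min_width=20, slack=1)
Line 7: ['it'] (min_width=2, slack=19)

Answer: |  emerald waterfall  |
|angry give laser fox |
|   wolf bed purple   |
|  program was warm   |
|table elephant dog a |
|butterfly this early |
|         it          |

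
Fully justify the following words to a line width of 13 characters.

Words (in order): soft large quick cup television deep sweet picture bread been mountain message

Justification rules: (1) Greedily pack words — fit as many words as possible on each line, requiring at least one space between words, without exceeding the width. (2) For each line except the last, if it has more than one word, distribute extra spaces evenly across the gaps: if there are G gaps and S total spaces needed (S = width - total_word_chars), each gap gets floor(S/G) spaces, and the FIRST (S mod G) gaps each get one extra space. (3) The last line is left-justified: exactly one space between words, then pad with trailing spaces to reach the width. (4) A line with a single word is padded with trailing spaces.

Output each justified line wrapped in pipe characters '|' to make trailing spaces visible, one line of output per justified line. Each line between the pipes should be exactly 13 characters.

Answer: |soft    large|
|quick     cup|
|television   |
|deep    sweet|
|picture bread|
|been mountain|
|message      |

Derivation:
Line 1: ['soft', 'large'] (min_width=10, slack=3)
Line 2: ['quick', 'cup'] (min_width=9, slack=4)
Line 3: ['television'] (min_width=10, slack=3)
Line 4: ['deep', 'sweet'] (min_width=10, slack=3)
Line 5: ['picture', 'bread'] (min_width=13, slack=0)
Line 6: ['been', 'mountain'] (min_width=13, slack=0)
Line 7: ['message'] (min_width=7, slack=6)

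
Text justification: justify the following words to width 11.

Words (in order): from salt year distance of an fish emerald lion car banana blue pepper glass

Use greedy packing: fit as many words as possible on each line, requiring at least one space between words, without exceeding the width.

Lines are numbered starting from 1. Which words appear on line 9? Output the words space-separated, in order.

Line 1: ['from', 'salt'] (min_width=9, slack=2)
Line 2: ['year'] (min_width=4, slack=7)
Line 3: ['distance', 'of'] (min_width=11, slack=0)
Line 4: ['an', 'fish'] (min_width=7, slack=4)
Line 5: ['emerald'] (min_width=7, slack=4)
Line 6: ['lion', 'car'] (min_width=8, slack=3)
Line 7: ['banana', 'blue'] (min_width=11, slack=0)
Line 8: ['pepper'] (min_width=6, slack=5)
Line 9: ['glass'] (min_width=5, slack=6)

Answer: glass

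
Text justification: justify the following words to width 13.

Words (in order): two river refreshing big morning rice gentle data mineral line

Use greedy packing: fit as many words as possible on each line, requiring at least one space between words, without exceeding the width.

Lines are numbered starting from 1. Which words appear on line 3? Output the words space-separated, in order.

Answer: big morning

Derivation:
Line 1: ['two', 'river'] (min_width=9, slack=4)
Line 2: ['refreshing'] (min_width=10, slack=3)
Line 3: ['big', 'morning'] (min_width=11, slack=2)
Line 4: ['rice', 'gentle'] (min_width=11, slack=2)
Line 5: ['data', 'mineral'] (min_width=12, slack=1)
Line 6: ['line'] (min_width=4, slack=9)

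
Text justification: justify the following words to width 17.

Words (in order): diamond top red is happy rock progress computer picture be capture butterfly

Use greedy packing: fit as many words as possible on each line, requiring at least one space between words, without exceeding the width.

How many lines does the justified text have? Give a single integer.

Answer: 5

Derivation:
Line 1: ['diamond', 'top', 'red'] (min_width=15, slack=2)
Line 2: ['is', 'happy', 'rock'] (min_width=13, slack=4)
Line 3: ['progress', 'computer'] (min_width=17, slack=0)
Line 4: ['picture', 'be'] (min_width=10, slack=7)
Line 5: ['capture', 'butterfly'] (min_width=17, slack=0)
Total lines: 5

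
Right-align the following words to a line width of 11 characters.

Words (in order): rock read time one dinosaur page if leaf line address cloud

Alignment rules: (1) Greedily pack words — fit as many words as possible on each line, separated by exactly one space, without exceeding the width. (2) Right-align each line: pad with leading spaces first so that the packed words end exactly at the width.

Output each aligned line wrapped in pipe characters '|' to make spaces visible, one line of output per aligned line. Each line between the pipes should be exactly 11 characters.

Line 1: ['rock', 'read'] (min_width=9, slack=2)
Line 2: ['time', 'one'] (min_width=8, slack=3)
Line 3: ['dinosaur'] (min_width=8, slack=3)
Line 4: ['page', 'if'] (min_width=7, slack=4)
Line 5: ['leaf', 'line'] (min_width=9, slack=2)
Line 6: ['address'] (min_width=7, slack=4)
Line 7: ['cloud'] (min_width=5, slack=6)

Answer: |  rock read|
|   time one|
|   dinosaur|
|    page if|
|  leaf line|
|    address|
|      cloud|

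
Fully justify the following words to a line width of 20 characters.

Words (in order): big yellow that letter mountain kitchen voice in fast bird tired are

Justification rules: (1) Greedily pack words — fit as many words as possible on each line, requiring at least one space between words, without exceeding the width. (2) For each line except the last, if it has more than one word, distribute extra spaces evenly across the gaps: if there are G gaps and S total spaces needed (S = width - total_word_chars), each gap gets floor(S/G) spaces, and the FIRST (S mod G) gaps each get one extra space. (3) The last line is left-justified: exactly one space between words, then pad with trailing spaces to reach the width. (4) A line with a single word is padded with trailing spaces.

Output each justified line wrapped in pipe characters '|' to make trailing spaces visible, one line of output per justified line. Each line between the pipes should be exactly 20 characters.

Line 1: ['big', 'yellow', 'that'] (min_width=15, slack=5)
Line 2: ['letter', 'mountain'] (min_width=15, slack=5)
Line 3: ['kitchen', 'voice', 'in'] (min_width=16, slack=4)
Line 4: ['fast', 'bird', 'tired', 'are'] (min_width=19, slack=1)

Answer: |big    yellow   that|
|letter      mountain|
|kitchen   voice   in|
|fast bird tired are |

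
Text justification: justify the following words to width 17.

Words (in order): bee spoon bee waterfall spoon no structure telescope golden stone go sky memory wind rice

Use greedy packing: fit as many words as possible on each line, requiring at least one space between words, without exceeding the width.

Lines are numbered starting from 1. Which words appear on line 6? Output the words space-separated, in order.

Answer: memory wind rice

Derivation:
Line 1: ['bee', 'spoon', 'bee'] (min_width=13, slack=4)
Line 2: ['waterfall', 'spoon'] (min_width=15, slack=2)
Line 3: ['no', 'structure'] (min_width=12, slack=5)
Line 4: ['telescope', 'golden'] (min_width=16, slack=1)
Line 5: ['stone', 'go', 'sky'] (min_width=12, slack=5)
Line 6: ['memory', 'wind', 'rice'] (min_width=16, slack=1)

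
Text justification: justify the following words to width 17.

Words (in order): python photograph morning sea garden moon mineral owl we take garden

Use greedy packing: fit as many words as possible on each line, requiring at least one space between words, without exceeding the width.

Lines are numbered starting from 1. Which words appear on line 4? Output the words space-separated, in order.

Line 1: ['python', 'photograph'] (min_width=17, slack=0)
Line 2: ['morning', 'sea'] (min_width=11, slack=6)
Line 3: ['garden', 'moon'] (min_width=11, slack=6)
Line 4: ['mineral', 'owl', 'we'] (min_width=14, slack=3)
Line 5: ['take', 'garden'] (min_width=11, slack=6)

Answer: mineral owl we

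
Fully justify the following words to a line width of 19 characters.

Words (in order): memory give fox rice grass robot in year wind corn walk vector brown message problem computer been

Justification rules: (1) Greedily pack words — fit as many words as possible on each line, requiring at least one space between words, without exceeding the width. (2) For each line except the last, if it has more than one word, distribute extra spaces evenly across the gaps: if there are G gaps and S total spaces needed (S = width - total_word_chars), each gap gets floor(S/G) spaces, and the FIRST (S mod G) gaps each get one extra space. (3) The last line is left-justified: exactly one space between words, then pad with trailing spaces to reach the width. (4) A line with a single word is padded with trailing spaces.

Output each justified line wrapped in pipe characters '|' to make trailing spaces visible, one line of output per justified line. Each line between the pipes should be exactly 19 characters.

Answer: |memory   give   fox|
|rice grass robot in|
|year wind corn walk|
|vector        brown|
|message     problem|
|computer been      |

Derivation:
Line 1: ['memory', 'give', 'fox'] (min_width=15, slack=4)
Line 2: ['rice', 'grass', 'robot', 'in'] (min_width=19, slack=0)
Line 3: ['year', 'wind', 'corn', 'walk'] (min_width=19, slack=0)
Line 4: ['vector', 'brown'] (min_width=12, slack=7)
Line 5: ['message', 'problem'] (min_width=15, slack=4)
Line 6: ['computer', 'been'] (min_width=13, slack=6)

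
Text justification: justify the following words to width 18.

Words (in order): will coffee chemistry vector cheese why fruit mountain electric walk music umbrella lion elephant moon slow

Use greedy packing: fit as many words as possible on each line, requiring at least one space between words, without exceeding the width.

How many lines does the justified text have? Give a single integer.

Line 1: ['will', 'coffee'] (min_width=11, slack=7)
Line 2: ['chemistry', 'vector'] (min_width=16, slack=2)
Line 3: ['cheese', 'why', 'fruit'] (min_width=16, slack=2)
Line 4: ['mountain', 'electric'] (min_width=17, slack=1)
Line 5: ['walk', 'music'] (min_width=10, slack=8)
Line 6: ['umbrella', 'lion'] (min_width=13, slack=5)
Line 7: ['elephant', 'moon', 'slow'] (min_width=18, slack=0)
Total lines: 7

Answer: 7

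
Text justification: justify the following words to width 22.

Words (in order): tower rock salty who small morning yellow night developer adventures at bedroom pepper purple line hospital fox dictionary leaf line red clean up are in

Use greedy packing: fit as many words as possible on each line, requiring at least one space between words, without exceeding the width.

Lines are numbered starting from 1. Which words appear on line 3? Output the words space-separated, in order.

Line 1: ['tower', 'rock', 'salty', 'who'] (min_width=20, slack=2)
Line 2: ['small', 'morning', 'yellow'] (min_width=20, slack=2)
Line 3: ['night', 'developer'] (min_width=15, slack=7)
Line 4: ['adventures', 'at', 'bedroom'] (min_width=21, slack=1)
Line 5: ['pepper', 'purple', 'line'] (min_width=18, slack=4)
Line 6: ['hospital', 'fox'] (min_width=12, slack=10)
Line 7: ['dictionary', 'leaf', 'line'] (min_width=20, slack=2)
Line 8: ['red', 'clean', 'up', 'are', 'in'] (min_width=19, slack=3)

Answer: night developer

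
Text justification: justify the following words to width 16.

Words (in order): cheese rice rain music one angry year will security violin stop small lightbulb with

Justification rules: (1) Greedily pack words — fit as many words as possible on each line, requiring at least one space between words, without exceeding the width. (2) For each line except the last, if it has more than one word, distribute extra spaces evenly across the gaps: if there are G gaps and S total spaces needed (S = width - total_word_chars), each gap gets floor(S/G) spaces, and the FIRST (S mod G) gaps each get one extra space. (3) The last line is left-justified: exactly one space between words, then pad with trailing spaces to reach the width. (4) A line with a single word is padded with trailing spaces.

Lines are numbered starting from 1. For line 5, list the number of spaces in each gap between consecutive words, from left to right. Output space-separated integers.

Answer: 7

Derivation:
Line 1: ['cheese', 'rice', 'rain'] (min_width=16, slack=0)
Line 2: ['music', 'one', 'angry'] (min_width=15, slack=1)
Line 3: ['year', 'will'] (min_width=9, slack=7)
Line 4: ['security', 'violin'] (min_width=15, slack=1)
Line 5: ['stop', 'small'] (min_width=10, slack=6)
Line 6: ['lightbulb', 'with'] (min_width=14, slack=2)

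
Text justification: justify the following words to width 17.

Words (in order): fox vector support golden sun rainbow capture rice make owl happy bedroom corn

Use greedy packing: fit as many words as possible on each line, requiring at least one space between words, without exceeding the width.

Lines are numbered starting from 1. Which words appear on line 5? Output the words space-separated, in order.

Answer: owl happy bedroom

Derivation:
Line 1: ['fox', 'vector'] (min_width=10, slack=7)
Line 2: ['support', 'golden'] (min_width=14, slack=3)
Line 3: ['sun', 'rainbow'] (min_width=11, slack=6)
Line 4: ['capture', 'rice', 'make'] (min_width=17, slack=0)
Line 5: ['owl', 'happy', 'bedroom'] (min_width=17, slack=0)
Line 6: ['corn'] (min_width=4, slack=13)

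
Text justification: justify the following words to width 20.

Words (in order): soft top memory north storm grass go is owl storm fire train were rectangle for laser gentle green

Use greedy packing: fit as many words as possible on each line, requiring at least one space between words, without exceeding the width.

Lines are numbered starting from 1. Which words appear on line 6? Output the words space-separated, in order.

Answer: green

Derivation:
Line 1: ['soft', 'top', 'memory'] (min_width=15, slack=5)
Line 2: ['north', 'storm', 'grass', 'go'] (min_width=20, slack=0)
Line 3: ['is', 'owl', 'storm', 'fire'] (min_width=17, slack=3)
Line 4: ['train', 'were', 'rectangle'] (min_width=20, slack=0)
Line 5: ['for', 'laser', 'gentle'] (min_width=16, slack=4)
Line 6: ['green'] (min_width=5, slack=15)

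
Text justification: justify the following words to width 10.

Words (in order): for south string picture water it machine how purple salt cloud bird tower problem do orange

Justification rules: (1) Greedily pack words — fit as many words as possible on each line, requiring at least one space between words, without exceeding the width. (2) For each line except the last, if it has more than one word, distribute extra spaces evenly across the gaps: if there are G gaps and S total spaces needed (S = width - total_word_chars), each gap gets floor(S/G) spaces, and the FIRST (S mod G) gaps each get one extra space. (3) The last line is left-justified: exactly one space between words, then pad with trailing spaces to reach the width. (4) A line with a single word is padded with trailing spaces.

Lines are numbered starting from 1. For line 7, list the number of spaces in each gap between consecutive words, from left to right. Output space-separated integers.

Answer: 1

Derivation:
Line 1: ['for', 'south'] (min_width=9, slack=1)
Line 2: ['string'] (min_width=6, slack=4)
Line 3: ['picture'] (min_width=7, slack=3)
Line 4: ['water', 'it'] (min_width=8, slack=2)
Line 5: ['machine'] (min_width=7, slack=3)
Line 6: ['how', 'purple'] (min_width=10, slack=0)
Line 7: ['salt', 'cloud'] (min_width=10, slack=0)
Line 8: ['bird', 'tower'] (min_width=10, slack=0)
Line 9: ['problem', 'do'] (min_width=10, slack=0)
Line 10: ['orange'] (min_width=6, slack=4)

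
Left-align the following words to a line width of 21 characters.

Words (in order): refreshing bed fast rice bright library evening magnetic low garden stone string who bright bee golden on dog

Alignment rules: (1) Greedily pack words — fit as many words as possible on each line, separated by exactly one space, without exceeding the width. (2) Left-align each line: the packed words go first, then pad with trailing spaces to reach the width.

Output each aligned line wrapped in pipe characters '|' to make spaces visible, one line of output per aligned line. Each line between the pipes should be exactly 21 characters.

Answer: |refreshing bed fast  |
|rice bright library  |
|evening magnetic low |
|garden stone string  |
|who bright bee golden|
|on dog               |

Derivation:
Line 1: ['refreshing', 'bed', 'fast'] (min_width=19, slack=2)
Line 2: ['rice', 'bright', 'library'] (min_width=19, slack=2)
Line 3: ['evening', 'magnetic', 'low'] (min_width=20, slack=1)
Line 4: ['garden', 'stone', 'string'] (min_width=19, slack=2)
Line 5: ['who', 'bright', 'bee', 'golden'] (min_width=21, slack=0)
Line 6: ['on', 'dog'] (min_width=6, slack=15)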